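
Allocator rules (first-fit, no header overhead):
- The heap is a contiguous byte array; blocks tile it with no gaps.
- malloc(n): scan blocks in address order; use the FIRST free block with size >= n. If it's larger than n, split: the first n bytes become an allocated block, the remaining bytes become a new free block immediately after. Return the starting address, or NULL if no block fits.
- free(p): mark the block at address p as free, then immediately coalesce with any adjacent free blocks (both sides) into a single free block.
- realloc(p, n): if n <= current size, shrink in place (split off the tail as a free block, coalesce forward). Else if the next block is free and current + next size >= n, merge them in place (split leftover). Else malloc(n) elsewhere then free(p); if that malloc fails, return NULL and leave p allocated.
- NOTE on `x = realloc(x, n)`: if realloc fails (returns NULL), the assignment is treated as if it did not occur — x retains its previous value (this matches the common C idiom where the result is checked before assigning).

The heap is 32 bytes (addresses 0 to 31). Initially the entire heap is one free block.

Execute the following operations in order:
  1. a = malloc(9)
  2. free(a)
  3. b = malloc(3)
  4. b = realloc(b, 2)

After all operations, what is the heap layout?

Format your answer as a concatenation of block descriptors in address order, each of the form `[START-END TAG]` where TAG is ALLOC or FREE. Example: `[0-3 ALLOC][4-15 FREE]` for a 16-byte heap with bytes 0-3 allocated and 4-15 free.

Answer: [0-1 ALLOC][2-31 FREE]

Derivation:
Op 1: a = malloc(9) -> a = 0; heap: [0-8 ALLOC][9-31 FREE]
Op 2: free(a) -> (freed a); heap: [0-31 FREE]
Op 3: b = malloc(3) -> b = 0; heap: [0-2 ALLOC][3-31 FREE]
Op 4: b = realloc(b, 2) -> b = 0; heap: [0-1 ALLOC][2-31 FREE]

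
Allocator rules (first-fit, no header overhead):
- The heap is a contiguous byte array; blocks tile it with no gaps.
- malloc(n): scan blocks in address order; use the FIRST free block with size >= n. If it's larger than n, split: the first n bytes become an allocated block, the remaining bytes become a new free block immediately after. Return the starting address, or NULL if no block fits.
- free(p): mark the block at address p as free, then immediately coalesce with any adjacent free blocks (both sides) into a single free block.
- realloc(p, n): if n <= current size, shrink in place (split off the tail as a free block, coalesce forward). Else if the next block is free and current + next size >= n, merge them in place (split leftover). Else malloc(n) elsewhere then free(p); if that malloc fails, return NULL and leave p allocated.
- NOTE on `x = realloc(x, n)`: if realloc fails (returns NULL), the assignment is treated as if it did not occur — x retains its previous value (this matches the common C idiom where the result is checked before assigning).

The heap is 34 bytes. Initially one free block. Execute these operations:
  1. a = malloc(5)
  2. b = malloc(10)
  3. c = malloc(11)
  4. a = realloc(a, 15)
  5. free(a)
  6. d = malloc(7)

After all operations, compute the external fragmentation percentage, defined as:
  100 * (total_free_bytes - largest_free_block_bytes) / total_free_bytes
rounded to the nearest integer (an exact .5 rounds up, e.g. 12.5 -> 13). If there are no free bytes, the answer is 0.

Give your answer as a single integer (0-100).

Answer: 17

Derivation:
Op 1: a = malloc(5) -> a = 0; heap: [0-4 ALLOC][5-33 FREE]
Op 2: b = malloc(10) -> b = 5; heap: [0-4 ALLOC][5-14 ALLOC][15-33 FREE]
Op 3: c = malloc(11) -> c = 15; heap: [0-4 ALLOC][5-14 ALLOC][15-25 ALLOC][26-33 FREE]
Op 4: a = realloc(a, 15) -> NULL (a unchanged); heap: [0-4 ALLOC][5-14 ALLOC][15-25 ALLOC][26-33 FREE]
Op 5: free(a) -> (freed a); heap: [0-4 FREE][5-14 ALLOC][15-25 ALLOC][26-33 FREE]
Op 6: d = malloc(7) -> d = 26; heap: [0-4 FREE][5-14 ALLOC][15-25 ALLOC][26-32 ALLOC][33-33 FREE]
Free blocks: [5 1] total_free=6 largest=5 -> 100*(6-5)/6 = 100/6 ≈ 16.667 -> rounds to 17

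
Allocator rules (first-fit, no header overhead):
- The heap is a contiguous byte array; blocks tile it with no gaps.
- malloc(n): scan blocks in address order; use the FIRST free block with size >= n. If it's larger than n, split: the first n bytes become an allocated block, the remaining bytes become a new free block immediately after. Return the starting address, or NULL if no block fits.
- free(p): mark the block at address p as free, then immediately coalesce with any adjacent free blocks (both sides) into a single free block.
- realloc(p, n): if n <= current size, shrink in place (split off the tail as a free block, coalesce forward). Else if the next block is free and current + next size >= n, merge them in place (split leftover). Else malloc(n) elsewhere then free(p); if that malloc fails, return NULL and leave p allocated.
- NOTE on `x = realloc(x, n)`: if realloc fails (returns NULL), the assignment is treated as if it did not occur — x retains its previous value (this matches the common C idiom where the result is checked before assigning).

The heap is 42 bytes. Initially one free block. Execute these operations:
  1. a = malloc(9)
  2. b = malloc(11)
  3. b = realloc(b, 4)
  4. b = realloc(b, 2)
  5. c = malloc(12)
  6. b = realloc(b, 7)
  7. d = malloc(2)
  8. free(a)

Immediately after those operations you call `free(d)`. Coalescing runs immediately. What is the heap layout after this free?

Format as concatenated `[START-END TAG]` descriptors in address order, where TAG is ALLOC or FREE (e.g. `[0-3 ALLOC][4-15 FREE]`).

Answer: [0-10 FREE][11-22 ALLOC][23-29 ALLOC][30-41 FREE]

Derivation:
Op 1: a = malloc(9) -> a = 0; heap: [0-8 ALLOC][9-41 FREE]
Op 2: b = malloc(11) -> b = 9; heap: [0-8 ALLOC][9-19 ALLOC][20-41 FREE]
Op 3: b = realloc(b, 4) -> b = 9; heap: [0-8 ALLOC][9-12 ALLOC][13-41 FREE]
Op 4: b = realloc(b, 2) -> b = 9; heap: [0-8 ALLOC][9-10 ALLOC][11-41 FREE]
Op 5: c = malloc(12) -> c = 11; heap: [0-8 ALLOC][9-10 ALLOC][11-22 ALLOC][23-41 FREE]
Op 6: b = realloc(b, 7) -> b = 23; heap: [0-8 ALLOC][9-10 FREE][11-22 ALLOC][23-29 ALLOC][30-41 FREE]
Op 7: d = malloc(2) -> d = 9; heap: [0-8 ALLOC][9-10 ALLOC][11-22 ALLOC][23-29 ALLOC][30-41 FREE]
Op 8: free(a) -> (freed a); heap: [0-8 FREE][9-10 ALLOC][11-22 ALLOC][23-29 ALLOC][30-41 FREE]
free(d): d = 9 -> block [9-10 ALLOC]; mark free, coalesce with adjacent free neighbors -> [0-10 FREE][11-22 ALLOC][23-29 ALLOC][30-41 FREE]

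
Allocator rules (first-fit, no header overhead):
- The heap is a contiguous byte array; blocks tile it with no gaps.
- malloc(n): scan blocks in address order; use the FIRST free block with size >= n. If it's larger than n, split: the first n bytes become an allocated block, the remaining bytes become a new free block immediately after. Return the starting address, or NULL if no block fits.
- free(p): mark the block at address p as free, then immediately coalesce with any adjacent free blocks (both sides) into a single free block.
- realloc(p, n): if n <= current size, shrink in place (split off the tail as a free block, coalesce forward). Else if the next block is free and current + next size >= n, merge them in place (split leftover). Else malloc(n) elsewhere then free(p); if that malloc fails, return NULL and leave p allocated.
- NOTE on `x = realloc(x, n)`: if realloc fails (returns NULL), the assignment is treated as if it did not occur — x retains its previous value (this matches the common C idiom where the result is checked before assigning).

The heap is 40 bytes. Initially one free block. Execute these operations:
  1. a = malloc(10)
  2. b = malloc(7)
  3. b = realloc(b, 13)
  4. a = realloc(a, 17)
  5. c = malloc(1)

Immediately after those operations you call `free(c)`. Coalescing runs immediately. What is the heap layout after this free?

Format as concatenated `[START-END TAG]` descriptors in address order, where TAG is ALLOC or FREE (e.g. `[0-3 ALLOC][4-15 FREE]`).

Op 1: a = malloc(10) -> a = 0; heap: [0-9 ALLOC][10-39 FREE]
Op 2: b = malloc(7) -> b = 10; heap: [0-9 ALLOC][10-16 ALLOC][17-39 FREE]
Op 3: b = realloc(b, 13) -> b = 10; heap: [0-9 ALLOC][10-22 ALLOC][23-39 FREE]
Op 4: a = realloc(a, 17) -> a = 23; heap: [0-9 FREE][10-22 ALLOC][23-39 ALLOC]
Op 5: c = malloc(1) -> c = 0; heap: [0-0 ALLOC][1-9 FREE][10-22 ALLOC][23-39 ALLOC]
free(c): c = 0 -> block [0-0 ALLOC]; mark free, coalesce with adjacent free neighbors -> [0-9 FREE][10-22 ALLOC][23-39 ALLOC]

Answer: [0-9 FREE][10-22 ALLOC][23-39 ALLOC]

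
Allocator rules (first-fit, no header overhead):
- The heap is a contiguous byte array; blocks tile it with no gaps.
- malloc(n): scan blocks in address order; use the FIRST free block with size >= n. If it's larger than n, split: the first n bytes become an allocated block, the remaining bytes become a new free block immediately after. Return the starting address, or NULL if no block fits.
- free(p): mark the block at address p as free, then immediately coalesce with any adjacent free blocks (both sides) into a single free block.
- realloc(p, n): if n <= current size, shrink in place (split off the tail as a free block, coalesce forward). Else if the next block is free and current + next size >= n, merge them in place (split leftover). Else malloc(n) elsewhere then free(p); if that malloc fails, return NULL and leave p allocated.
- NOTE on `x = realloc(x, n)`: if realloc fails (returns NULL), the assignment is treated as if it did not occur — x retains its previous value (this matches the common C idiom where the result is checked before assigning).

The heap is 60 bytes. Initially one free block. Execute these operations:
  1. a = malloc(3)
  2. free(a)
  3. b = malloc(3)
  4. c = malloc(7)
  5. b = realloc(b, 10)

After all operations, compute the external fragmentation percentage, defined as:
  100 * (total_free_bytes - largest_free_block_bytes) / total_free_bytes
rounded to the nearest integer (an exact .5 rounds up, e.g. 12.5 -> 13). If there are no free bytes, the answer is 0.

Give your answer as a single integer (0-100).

Answer: 7

Derivation:
Op 1: a = malloc(3) -> a = 0; heap: [0-2 ALLOC][3-59 FREE]
Op 2: free(a) -> (freed a); heap: [0-59 FREE]
Op 3: b = malloc(3) -> b = 0; heap: [0-2 ALLOC][3-59 FREE]
Op 4: c = malloc(7) -> c = 3; heap: [0-2 ALLOC][3-9 ALLOC][10-59 FREE]
Op 5: b = realloc(b, 10) -> b = 10; heap: [0-2 FREE][3-9 ALLOC][10-19 ALLOC][20-59 FREE]
Free blocks: [3 40] total_free=43 largest=40 -> 100*(43-40)/43 = 300/43 ≈ 6.977 -> rounds to 7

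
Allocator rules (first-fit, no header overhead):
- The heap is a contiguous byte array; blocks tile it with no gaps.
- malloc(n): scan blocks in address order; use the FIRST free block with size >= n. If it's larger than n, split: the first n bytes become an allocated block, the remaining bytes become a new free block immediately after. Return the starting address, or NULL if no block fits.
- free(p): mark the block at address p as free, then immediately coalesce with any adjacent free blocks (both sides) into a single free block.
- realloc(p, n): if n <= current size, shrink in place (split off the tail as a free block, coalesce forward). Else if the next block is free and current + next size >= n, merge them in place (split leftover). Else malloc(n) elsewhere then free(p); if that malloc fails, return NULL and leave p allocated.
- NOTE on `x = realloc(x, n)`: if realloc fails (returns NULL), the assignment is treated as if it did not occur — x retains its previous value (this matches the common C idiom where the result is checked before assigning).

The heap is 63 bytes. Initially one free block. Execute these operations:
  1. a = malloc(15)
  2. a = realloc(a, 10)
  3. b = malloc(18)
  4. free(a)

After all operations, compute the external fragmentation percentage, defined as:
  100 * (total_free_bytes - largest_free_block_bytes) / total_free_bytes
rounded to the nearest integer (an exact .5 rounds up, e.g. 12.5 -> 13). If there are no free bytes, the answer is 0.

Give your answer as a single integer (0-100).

Answer: 22

Derivation:
Op 1: a = malloc(15) -> a = 0; heap: [0-14 ALLOC][15-62 FREE]
Op 2: a = realloc(a, 10) -> a = 0; heap: [0-9 ALLOC][10-62 FREE]
Op 3: b = malloc(18) -> b = 10; heap: [0-9 ALLOC][10-27 ALLOC][28-62 FREE]
Op 4: free(a) -> (freed a); heap: [0-9 FREE][10-27 ALLOC][28-62 FREE]
Free blocks: [10 35] total_free=45 largest=35 -> 100*(45-35)/45 = 1000/45 ≈ 22.222 -> rounds to 22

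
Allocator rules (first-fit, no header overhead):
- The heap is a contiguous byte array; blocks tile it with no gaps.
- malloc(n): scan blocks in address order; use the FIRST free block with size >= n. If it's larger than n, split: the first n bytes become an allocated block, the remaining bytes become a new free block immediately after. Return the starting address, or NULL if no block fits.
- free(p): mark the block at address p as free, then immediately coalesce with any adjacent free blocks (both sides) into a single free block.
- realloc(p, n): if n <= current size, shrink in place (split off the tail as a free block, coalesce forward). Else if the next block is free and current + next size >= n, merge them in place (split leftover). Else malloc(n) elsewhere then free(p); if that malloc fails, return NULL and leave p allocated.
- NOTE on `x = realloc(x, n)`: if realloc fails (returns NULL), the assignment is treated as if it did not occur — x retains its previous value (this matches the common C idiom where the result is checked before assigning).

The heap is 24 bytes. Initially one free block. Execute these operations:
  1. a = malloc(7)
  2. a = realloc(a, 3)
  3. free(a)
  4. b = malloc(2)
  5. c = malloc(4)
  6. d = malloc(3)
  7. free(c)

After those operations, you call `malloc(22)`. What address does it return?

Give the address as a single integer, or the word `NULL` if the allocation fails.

Answer: NULL

Derivation:
Op 1: a = malloc(7) -> a = 0; heap: [0-6 ALLOC][7-23 FREE]
Op 2: a = realloc(a, 3) -> a = 0; heap: [0-2 ALLOC][3-23 FREE]
Op 3: free(a) -> (freed a); heap: [0-23 FREE]
Op 4: b = malloc(2) -> b = 0; heap: [0-1 ALLOC][2-23 FREE]
Op 5: c = malloc(4) -> c = 2; heap: [0-1 ALLOC][2-5 ALLOC][6-23 FREE]
Op 6: d = malloc(3) -> d = 6; heap: [0-1 ALLOC][2-5 ALLOC][6-8 ALLOC][9-23 FREE]
Op 7: free(c) -> (freed c); heap: [0-1 ALLOC][2-5 FREE][6-8 ALLOC][9-23 FREE]
malloc(22): first-fit scan over [0-1 ALLOC][2-5 FREE][6-8 ALLOC][9-23 FREE] -> NULL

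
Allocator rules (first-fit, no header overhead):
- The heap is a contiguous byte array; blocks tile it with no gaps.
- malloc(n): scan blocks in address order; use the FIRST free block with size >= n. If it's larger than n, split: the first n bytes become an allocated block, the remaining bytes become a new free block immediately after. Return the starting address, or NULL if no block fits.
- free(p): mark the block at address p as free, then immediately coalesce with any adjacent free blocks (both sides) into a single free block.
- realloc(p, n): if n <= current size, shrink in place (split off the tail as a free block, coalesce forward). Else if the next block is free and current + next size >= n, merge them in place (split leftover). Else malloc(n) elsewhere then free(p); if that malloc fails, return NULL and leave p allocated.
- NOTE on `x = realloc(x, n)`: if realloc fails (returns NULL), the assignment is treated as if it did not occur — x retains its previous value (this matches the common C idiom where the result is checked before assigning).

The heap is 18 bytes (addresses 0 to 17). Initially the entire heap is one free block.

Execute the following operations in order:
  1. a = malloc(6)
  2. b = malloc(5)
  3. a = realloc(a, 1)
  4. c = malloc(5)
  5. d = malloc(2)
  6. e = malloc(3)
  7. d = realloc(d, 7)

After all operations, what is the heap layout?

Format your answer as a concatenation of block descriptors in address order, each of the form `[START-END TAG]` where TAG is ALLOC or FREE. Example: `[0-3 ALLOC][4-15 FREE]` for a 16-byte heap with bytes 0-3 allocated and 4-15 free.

Answer: [0-0 ALLOC][1-5 ALLOC][6-10 ALLOC][11-12 ALLOC][13-15 ALLOC][16-17 FREE]

Derivation:
Op 1: a = malloc(6) -> a = 0; heap: [0-5 ALLOC][6-17 FREE]
Op 2: b = malloc(5) -> b = 6; heap: [0-5 ALLOC][6-10 ALLOC][11-17 FREE]
Op 3: a = realloc(a, 1) -> a = 0; heap: [0-0 ALLOC][1-5 FREE][6-10 ALLOC][11-17 FREE]
Op 4: c = malloc(5) -> c = 1; heap: [0-0 ALLOC][1-5 ALLOC][6-10 ALLOC][11-17 FREE]
Op 5: d = malloc(2) -> d = 11; heap: [0-0 ALLOC][1-5 ALLOC][6-10 ALLOC][11-12 ALLOC][13-17 FREE]
Op 6: e = malloc(3) -> e = 13; heap: [0-0 ALLOC][1-5 ALLOC][6-10 ALLOC][11-12 ALLOC][13-15 ALLOC][16-17 FREE]
Op 7: d = realloc(d, 7) -> NULL (d unchanged); heap: [0-0 ALLOC][1-5 ALLOC][6-10 ALLOC][11-12 ALLOC][13-15 ALLOC][16-17 FREE]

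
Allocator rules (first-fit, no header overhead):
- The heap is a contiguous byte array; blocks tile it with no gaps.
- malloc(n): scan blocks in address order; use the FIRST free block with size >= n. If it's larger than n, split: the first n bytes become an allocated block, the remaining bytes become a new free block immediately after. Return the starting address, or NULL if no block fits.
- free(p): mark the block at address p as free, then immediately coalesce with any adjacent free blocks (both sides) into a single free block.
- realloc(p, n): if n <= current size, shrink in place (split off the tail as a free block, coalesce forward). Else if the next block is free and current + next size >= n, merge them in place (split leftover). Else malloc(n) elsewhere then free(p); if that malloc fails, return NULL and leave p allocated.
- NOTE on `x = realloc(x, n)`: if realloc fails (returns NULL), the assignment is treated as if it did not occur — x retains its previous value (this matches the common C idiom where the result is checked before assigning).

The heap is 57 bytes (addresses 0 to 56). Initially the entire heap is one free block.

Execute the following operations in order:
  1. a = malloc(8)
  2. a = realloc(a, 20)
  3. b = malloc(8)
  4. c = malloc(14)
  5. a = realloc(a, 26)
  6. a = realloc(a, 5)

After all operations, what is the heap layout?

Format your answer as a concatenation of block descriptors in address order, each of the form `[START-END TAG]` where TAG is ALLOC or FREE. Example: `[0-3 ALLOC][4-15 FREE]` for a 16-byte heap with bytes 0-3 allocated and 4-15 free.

Op 1: a = malloc(8) -> a = 0; heap: [0-7 ALLOC][8-56 FREE]
Op 2: a = realloc(a, 20) -> a = 0; heap: [0-19 ALLOC][20-56 FREE]
Op 3: b = malloc(8) -> b = 20; heap: [0-19 ALLOC][20-27 ALLOC][28-56 FREE]
Op 4: c = malloc(14) -> c = 28; heap: [0-19 ALLOC][20-27 ALLOC][28-41 ALLOC][42-56 FREE]
Op 5: a = realloc(a, 26) -> NULL (a unchanged); heap: [0-19 ALLOC][20-27 ALLOC][28-41 ALLOC][42-56 FREE]
Op 6: a = realloc(a, 5) -> a = 0; heap: [0-4 ALLOC][5-19 FREE][20-27 ALLOC][28-41 ALLOC][42-56 FREE]

Answer: [0-4 ALLOC][5-19 FREE][20-27 ALLOC][28-41 ALLOC][42-56 FREE]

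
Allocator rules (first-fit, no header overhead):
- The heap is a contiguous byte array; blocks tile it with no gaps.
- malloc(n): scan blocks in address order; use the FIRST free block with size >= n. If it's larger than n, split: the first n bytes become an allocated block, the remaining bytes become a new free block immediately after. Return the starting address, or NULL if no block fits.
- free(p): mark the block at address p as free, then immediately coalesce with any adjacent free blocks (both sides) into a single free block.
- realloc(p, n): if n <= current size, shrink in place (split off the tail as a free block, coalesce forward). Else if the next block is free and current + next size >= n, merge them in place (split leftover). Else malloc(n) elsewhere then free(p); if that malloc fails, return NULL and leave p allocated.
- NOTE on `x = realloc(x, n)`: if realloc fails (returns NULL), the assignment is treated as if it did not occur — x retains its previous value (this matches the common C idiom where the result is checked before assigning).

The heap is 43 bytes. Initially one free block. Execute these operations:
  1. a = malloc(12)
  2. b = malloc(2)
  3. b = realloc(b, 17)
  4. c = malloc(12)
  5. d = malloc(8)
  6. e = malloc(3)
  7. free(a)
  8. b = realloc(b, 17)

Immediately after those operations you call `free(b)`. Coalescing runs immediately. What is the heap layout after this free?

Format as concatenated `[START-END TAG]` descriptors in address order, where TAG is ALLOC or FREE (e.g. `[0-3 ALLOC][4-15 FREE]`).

Op 1: a = malloc(12) -> a = 0; heap: [0-11 ALLOC][12-42 FREE]
Op 2: b = malloc(2) -> b = 12; heap: [0-11 ALLOC][12-13 ALLOC][14-42 FREE]
Op 3: b = realloc(b, 17) -> b = 12; heap: [0-11 ALLOC][12-28 ALLOC][29-42 FREE]
Op 4: c = malloc(12) -> c = 29; heap: [0-11 ALLOC][12-28 ALLOC][29-40 ALLOC][41-42 FREE]
Op 5: d = malloc(8) -> d = NULL; heap: [0-11 ALLOC][12-28 ALLOC][29-40 ALLOC][41-42 FREE]
Op 6: e = malloc(3) -> e = NULL; heap: [0-11 ALLOC][12-28 ALLOC][29-40 ALLOC][41-42 FREE]
Op 7: free(a) -> (freed a); heap: [0-11 FREE][12-28 ALLOC][29-40 ALLOC][41-42 FREE]
Op 8: b = realloc(b, 17) -> b = 12; heap: [0-11 FREE][12-28 ALLOC][29-40 ALLOC][41-42 FREE]
free(b): b = 12 -> block [12-28 ALLOC]; mark free, coalesce with adjacent free neighbors -> [0-28 FREE][29-40 ALLOC][41-42 FREE]

Answer: [0-28 FREE][29-40 ALLOC][41-42 FREE]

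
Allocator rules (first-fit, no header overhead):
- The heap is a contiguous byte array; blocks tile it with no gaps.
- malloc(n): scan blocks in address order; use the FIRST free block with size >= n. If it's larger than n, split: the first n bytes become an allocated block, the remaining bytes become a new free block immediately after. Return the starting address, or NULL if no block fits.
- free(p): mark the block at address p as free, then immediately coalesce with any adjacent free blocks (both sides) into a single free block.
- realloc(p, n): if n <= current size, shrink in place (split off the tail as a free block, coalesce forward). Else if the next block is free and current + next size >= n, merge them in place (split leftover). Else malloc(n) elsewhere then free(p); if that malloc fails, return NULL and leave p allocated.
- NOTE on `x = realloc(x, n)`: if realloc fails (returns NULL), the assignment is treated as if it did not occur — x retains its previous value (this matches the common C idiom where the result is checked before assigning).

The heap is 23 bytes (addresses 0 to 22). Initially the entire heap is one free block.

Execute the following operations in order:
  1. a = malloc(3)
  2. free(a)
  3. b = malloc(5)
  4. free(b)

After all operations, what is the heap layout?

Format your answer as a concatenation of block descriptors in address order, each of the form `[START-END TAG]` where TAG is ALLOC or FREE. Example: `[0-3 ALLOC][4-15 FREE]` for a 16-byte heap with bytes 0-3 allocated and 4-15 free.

Op 1: a = malloc(3) -> a = 0; heap: [0-2 ALLOC][3-22 FREE]
Op 2: free(a) -> (freed a); heap: [0-22 FREE]
Op 3: b = malloc(5) -> b = 0; heap: [0-4 ALLOC][5-22 FREE]
Op 4: free(b) -> (freed b); heap: [0-22 FREE]

Answer: [0-22 FREE]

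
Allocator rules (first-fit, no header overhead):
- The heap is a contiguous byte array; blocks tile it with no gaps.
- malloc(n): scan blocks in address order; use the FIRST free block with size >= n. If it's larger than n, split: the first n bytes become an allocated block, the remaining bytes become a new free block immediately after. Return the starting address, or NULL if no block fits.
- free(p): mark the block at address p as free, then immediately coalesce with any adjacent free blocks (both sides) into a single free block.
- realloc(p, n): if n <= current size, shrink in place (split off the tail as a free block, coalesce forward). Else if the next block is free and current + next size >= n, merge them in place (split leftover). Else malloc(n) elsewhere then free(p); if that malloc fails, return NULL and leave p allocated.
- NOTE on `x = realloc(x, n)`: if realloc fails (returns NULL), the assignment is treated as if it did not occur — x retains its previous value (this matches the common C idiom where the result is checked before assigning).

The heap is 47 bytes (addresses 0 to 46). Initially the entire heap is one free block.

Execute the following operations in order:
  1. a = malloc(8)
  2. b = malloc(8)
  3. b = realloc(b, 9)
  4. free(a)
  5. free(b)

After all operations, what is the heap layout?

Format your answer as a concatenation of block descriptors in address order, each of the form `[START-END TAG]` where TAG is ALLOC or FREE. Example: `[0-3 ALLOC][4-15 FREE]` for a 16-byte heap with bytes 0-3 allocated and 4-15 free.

Answer: [0-46 FREE]

Derivation:
Op 1: a = malloc(8) -> a = 0; heap: [0-7 ALLOC][8-46 FREE]
Op 2: b = malloc(8) -> b = 8; heap: [0-7 ALLOC][8-15 ALLOC][16-46 FREE]
Op 3: b = realloc(b, 9) -> b = 8; heap: [0-7 ALLOC][8-16 ALLOC][17-46 FREE]
Op 4: free(a) -> (freed a); heap: [0-7 FREE][8-16 ALLOC][17-46 FREE]
Op 5: free(b) -> (freed b); heap: [0-46 FREE]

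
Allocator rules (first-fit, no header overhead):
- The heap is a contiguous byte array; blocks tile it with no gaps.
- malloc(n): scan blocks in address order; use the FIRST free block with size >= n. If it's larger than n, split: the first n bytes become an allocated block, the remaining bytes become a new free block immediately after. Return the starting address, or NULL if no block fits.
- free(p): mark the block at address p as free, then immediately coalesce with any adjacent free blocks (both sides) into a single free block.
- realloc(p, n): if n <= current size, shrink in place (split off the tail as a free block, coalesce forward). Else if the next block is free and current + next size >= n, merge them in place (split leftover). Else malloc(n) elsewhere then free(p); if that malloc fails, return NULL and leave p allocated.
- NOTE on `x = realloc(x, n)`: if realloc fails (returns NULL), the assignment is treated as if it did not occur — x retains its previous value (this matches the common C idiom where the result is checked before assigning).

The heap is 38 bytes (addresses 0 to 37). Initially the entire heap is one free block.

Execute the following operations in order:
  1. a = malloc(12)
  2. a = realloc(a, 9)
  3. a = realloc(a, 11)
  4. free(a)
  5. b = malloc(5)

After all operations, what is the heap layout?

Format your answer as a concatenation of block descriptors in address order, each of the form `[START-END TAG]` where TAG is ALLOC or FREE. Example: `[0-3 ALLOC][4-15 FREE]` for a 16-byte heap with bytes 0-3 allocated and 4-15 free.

Answer: [0-4 ALLOC][5-37 FREE]

Derivation:
Op 1: a = malloc(12) -> a = 0; heap: [0-11 ALLOC][12-37 FREE]
Op 2: a = realloc(a, 9) -> a = 0; heap: [0-8 ALLOC][9-37 FREE]
Op 3: a = realloc(a, 11) -> a = 0; heap: [0-10 ALLOC][11-37 FREE]
Op 4: free(a) -> (freed a); heap: [0-37 FREE]
Op 5: b = malloc(5) -> b = 0; heap: [0-4 ALLOC][5-37 FREE]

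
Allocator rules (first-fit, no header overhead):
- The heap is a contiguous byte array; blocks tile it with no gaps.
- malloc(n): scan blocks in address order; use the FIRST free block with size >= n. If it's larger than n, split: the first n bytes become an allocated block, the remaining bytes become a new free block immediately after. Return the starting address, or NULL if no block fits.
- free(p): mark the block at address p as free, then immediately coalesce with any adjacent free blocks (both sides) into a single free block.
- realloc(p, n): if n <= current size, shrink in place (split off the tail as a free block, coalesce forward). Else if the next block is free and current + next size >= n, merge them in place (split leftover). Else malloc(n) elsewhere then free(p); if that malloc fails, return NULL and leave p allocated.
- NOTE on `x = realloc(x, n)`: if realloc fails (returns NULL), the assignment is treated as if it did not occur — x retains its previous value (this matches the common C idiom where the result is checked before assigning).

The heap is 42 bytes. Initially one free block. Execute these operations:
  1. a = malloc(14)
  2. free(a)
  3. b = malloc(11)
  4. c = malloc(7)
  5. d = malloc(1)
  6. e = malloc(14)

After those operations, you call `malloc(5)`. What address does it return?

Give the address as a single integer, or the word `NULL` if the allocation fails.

Answer: 33

Derivation:
Op 1: a = malloc(14) -> a = 0; heap: [0-13 ALLOC][14-41 FREE]
Op 2: free(a) -> (freed a); heap: [0-41 FREE]
Op 3: b = malloc(11) -> b = 0; heap: [0-10 ALLOC][11-41 FREE]
Op 4: c = malloc(7) -> c = 11; heap: [0-10 ALLOC][11-17 ALLOC][18-41 FREE]
Op 5: d = malloc(1) -> d = 18; heap: [0-10 ALLOC][11-17 ALLOC][18-18 ALLOC][19-41 FREE]
Op 6: e = malloc(14) -> e = 19; heap: [0-10 ALLOC][11-17 ALLOC][18-18 ALLOC][19-32 ALLOC][33-41 FREE]
malloc(5): first-fit scan over [0-10 ALLOC][11-17 ALLOC][18-18 ALLOC][19-32 ALLOC][33-41 FREE] -> 33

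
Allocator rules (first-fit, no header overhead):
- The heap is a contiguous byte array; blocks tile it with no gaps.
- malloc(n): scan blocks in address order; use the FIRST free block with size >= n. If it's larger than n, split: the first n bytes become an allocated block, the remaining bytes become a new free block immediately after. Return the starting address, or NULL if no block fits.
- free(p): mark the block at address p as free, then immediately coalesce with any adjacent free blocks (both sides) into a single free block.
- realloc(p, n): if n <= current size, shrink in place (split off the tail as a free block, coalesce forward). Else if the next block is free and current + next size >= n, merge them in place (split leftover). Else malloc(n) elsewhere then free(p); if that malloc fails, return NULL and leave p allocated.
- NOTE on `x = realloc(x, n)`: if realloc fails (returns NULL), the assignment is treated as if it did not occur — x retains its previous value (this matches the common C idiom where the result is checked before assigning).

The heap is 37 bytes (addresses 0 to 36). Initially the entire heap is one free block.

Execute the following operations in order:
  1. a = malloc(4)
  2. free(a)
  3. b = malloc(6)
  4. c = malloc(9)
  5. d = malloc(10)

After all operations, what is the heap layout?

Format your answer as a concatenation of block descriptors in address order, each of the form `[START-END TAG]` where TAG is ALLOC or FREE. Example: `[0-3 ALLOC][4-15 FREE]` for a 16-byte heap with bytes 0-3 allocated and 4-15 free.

Op 1: a = malloc(4) -> a = 0; heap: [0-3 ALLOC][4-36 FREE]
Op 2: free(a) -> (freed a); heap: [0-36 FREE]
Op 3: b = malloc(6) -> b = 0; heap: [0-5 ALLOC][6-36 FREE]
Op 4: c = malloc(9) -> c = 6; heap: [0-5 ALLOC][6-14 ALLOC][15-36 FREE]
Op 5: d = malloc(10) -> d = 15; heap: [0-5 ALLOC][6-14 ALLOC][15-24 ALLOC][25-36 FREE]

Answer: [0-5 ALLOC][6-14 ALLOC][15-24 ALLOC][25-36 FREE]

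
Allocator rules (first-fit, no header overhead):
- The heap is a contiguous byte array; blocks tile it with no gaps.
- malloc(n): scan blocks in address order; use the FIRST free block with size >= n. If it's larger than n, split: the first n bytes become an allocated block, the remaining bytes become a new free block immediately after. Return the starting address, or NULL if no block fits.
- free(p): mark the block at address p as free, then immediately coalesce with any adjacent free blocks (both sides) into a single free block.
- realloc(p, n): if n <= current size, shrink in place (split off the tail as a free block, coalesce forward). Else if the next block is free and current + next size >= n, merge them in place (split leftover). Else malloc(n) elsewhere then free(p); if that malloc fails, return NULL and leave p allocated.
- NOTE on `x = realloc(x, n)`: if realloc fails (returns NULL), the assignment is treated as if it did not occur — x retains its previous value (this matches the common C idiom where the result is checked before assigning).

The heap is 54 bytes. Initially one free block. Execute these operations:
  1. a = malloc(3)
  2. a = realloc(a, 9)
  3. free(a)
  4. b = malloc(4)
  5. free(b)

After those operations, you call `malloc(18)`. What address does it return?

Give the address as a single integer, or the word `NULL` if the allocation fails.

Op 1: a = malloc(3) -> a = 0; heap: [0-2 ALLOC][3-53 FREE]
Op 2: a = realloc(a, 9) -> a = 0; heap: [0-8 ALLOC][9-53 FREE]
Op 3: free(a) -> (freed a); heap: [0-53 FREE]
Op 4: b = malloc(4) -> b = 0; heap: [0-3 ALLOC][4-53 FREE]
Op 5: free(b) -> (freed b); heap: [0-53 FREE]
malloc(18): first-fit scan over [0-53 FREE] -> 0

Answer: 0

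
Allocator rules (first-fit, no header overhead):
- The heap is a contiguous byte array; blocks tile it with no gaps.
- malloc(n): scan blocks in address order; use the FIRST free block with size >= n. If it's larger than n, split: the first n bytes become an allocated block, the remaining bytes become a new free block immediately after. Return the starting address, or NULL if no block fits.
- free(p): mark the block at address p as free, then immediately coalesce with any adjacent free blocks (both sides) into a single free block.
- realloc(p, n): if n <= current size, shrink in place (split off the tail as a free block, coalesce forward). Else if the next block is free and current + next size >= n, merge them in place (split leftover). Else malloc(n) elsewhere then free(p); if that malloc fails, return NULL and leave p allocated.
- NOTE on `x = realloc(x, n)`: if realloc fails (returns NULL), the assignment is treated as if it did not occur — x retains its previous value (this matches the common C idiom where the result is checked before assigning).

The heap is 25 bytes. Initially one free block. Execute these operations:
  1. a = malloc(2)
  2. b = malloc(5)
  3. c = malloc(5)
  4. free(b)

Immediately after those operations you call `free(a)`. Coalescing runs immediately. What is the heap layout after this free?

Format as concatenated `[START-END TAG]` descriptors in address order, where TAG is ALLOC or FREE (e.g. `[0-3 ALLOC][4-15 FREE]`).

Answer: [0-6 FREE][7-11 ALLOC][12-24 FREE]

Derivation:
Op 1: a = malloc(2) -> a = 0; heap: [0-1 ALLOC][2-24 FREE]
Op 2: b = malloc(5) -> b = 2; heap: [0-1 ALLOC][2-6 ALLOC][7-24 FREE]
Op 3: c = malloc(5) -> c = 7; heap: [0-1 ALLOC][2-6 ALLOC][7-11 ALLOC][12-24 FREE]
Op 4: free(b) -> (freed b); heap: [0-1 ALLOC][2-6 FREE][7-11 ALLOC][12-24 FREE]
free(a): a = 0 -> block [0-1 ALLOC]; mark free, coalesce with adjacent free neighbors -> [0-6 FREE][7-11 ALLOC][12-24 FREE]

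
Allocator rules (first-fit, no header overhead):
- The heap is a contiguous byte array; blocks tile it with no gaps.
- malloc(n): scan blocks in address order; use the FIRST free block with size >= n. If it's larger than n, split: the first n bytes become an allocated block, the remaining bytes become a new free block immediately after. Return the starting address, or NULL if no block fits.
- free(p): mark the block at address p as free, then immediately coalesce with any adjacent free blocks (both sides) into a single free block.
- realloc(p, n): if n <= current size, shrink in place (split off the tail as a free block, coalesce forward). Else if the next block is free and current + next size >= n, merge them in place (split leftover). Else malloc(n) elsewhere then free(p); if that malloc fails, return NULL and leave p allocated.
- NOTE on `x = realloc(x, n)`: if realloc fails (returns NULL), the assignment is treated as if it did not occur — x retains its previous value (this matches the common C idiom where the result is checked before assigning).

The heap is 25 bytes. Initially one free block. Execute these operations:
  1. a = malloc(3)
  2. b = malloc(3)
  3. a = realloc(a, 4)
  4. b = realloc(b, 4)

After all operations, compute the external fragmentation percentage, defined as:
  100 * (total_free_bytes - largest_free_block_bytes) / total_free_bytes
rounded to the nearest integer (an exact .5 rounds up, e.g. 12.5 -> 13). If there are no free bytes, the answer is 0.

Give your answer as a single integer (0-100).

Answer: 35

Derivation:
Op 1: a = malloc(3) -> a = 0; heap: [0-2 ALLOC][3-24 FREE]
Op 2: b = malloc(3) -> b = 3; heap: [0-2 ALLOC][3-5 ALLOC][6-24 FREE]
Op 3: a = realloc(a, 4) -> a = 6; heap: [0-2 FREE][3-5 ALLOC][6-9 ALLOC][10-24 FREE]
Op 4: b = realloc(b, 4) -> b = 10; heap: [0-5 FREE][6-9 ALLOC][10-13 ALLOC][14-24 FREE]
Free blocks: [6 11] total_free=17 largest=11 -> 100*(17-11)/17 = 600/17 ≈ 35.294 -> rounds to 35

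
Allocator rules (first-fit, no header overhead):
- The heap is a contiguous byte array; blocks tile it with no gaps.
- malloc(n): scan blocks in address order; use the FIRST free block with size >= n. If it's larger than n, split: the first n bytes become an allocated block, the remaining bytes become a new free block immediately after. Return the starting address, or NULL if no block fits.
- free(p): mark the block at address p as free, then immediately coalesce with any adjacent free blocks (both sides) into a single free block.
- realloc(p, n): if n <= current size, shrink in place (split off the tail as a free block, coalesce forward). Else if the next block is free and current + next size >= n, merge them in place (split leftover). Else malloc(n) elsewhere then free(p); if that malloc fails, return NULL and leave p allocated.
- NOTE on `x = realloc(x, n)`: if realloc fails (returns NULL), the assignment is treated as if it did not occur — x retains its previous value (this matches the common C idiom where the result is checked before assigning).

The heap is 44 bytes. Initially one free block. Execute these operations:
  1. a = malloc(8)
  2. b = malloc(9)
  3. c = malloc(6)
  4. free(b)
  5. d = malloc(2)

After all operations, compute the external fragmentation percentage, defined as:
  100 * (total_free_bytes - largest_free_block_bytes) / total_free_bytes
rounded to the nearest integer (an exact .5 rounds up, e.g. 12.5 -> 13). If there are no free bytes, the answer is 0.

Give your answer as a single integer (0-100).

Answer: 25

Derivation:
Op 1: a = malloc(8) -> a = 0; heap: [0-7 ALLOC][8-43 FREE]
Op 2: b = malloc(9) -> b = 8; heap: [0-7 ALLOC][8-16 ALLOC][17-43 FREE]
Op 3: c = malloc(6) -> c = 17; heap: [0-7 ALLOC][8-16 ALLOC][17-22 ALLOC][23-43 FREE]
Op 4: free(b) -> (freed b); heap: [0-7 ALLOC][8-16 FREE][17-22 ALLOC][23-43 FREE]
Op 5: d = malloc(2) -> d = 8; heap: [0-7 ALLOC][8-9 ALLOC][10-16 FREE][17-22 ALLOC][23-43 FREE]
Free blocks: [7 21] total_free=28 largest=21 -> 100*(28-21)/28 = 700/28 = 25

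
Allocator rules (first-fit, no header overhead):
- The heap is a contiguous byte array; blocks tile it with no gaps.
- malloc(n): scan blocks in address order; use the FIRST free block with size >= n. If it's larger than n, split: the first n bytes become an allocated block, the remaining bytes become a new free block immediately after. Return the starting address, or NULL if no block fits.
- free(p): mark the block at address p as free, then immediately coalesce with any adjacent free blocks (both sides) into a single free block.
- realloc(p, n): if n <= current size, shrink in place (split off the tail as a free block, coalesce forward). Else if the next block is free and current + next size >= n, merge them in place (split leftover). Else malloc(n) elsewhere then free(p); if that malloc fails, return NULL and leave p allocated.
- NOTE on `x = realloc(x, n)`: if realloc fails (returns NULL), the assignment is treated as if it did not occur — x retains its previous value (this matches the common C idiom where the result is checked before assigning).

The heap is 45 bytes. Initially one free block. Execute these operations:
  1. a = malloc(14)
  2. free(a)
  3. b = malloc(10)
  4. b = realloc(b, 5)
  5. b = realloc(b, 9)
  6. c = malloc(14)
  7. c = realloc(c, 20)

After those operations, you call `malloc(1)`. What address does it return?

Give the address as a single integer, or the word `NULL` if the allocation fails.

Op 1: a = malloc(14) -> a = 0; heap: [0-13 ALLOC][14-44 FREE]
Op 2: free(a) -> (freed a); heap: [0-44 FREE]
Op 3: b = malloc(10) -> b = 0; heap: [0-9 ALLOC][10-44 FREE]
Op 4: b = realloc(b, 5) -> b = 0; heap: [0-4 ALLOC][5-44 FREE]
Op 5: b = realloc(b, 9) -> b = 0; heap: [0-8 ALLOC][9-44 FREE]
Op 6: c = malloc(14) -> c = 9; heap: [0-8 ALLOC][9-22 ALLOC][23-44 FREE]
Op 7: c = realloc(c, 20) -> c = 9; heap: [0-8 ALLOC][9-28 ALLOC][29-44 FREE]
malloc(1): first-fit scan over [0-8 ALLOC][9-28 ALLOC][29-44 FREE] -> 29

Answer: 29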